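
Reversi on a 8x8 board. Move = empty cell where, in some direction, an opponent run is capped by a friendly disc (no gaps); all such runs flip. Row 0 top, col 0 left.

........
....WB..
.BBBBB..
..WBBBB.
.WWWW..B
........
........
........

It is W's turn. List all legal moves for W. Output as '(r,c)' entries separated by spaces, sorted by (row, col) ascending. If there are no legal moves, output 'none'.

(0,4): no bracket -> illegal
(0,5): no bracket -> illegal
(0,6): flips 3 -> legal
(1,0): flips 1 -> legal
(1,1): flips 2 -> legal
(1,2): flips 1 -> legal
(1,3): flips 2 -> legal
(1,6): flips 3 -> legal
(2,0): no bracket -> illegal
(2,6): flips 1 -> legal
(2,7): no bracket -> illegal
(3,0): no bracket -> illegal
(3,1): no bracket -> illegal
(3,7): flips 4 -> legal
(4,5): no bracket -> illegal
(4,6): no bracket -> illegal
(5,6): no bracket -> illegal
(5,7): no bracket -> illegal

Answer: (0,6) (1,0) (1,1) (1,2) (1,3) (1,6) (2,6) (3,7)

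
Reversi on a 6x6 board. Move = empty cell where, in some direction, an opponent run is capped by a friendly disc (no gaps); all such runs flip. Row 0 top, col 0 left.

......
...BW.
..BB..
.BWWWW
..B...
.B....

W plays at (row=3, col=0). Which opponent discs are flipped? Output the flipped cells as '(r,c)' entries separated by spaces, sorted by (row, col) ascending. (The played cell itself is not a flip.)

Answer: (3,1)

Derivation:
Dir NW: edge -> no flip
Dir N: first cell '.' (not opp) -> no flip
Dir NE: first cell '.' (not opp) -> no flip
Dir W: edge -> no flip
Dir E: opp run (3,1) capped by W -> flip
Dir SW: edge -> no flip
Dir S: first cell '.' (not opp) -> no flip
Dir SE: first cell '.' (not opp) -> no flip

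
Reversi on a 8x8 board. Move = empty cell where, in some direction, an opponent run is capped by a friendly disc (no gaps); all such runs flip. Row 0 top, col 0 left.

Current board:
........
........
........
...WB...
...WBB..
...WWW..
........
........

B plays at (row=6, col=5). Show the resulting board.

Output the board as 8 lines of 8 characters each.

Answer: ........
........
........
...WB...
...WBB..
...WWB..
.....B..
........

Derivation:
Place B at (6,5); scan 8 dirs for brackets.
Dir NW: opp run (5,4) (4,3), next='.' -> no flip
Dir N: opp run (5,5) capped by B -> flip
Dir NE: first cell '.' (not opp) -> no flip
Dir W: first cell '.' (not opp) -> no flip
Dir E: first cell '.' (not opp) -> no flip
Dir SW: first cell '.' (not opp) -> no flip
Dir S: first cell '.' (not opp) -> no flip
Dir SE: first cell '.' (not opp) -> no flip
All flips: (5,5)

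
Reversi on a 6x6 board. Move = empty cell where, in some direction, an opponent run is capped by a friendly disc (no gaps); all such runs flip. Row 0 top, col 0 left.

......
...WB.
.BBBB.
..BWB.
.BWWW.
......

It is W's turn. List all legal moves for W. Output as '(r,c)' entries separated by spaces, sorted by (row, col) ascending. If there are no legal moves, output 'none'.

Answer: (0,4) (1,0) (1,1) (1,2) (1,5) (2,5) (3,1) (3,5) (4,0)

Derivation:
(0,3): no bracket -> illegal
(0,4): flips 3 -> legal
(0,5): no bracket -> illegal
(1,0): flips 2 -> legal
(1,1): flips 1 -> legal
(1,2): flips 2 -> legal
(1,5): flips 2 -> legal
(2,0): no bracket -> illegal
(2,5): flips 1 -> legal
(3,0): no bracket -> illegal
(3,1): flips 2 -> legal
(3,5): flips 2 -> legal
(4,0): flips 1 -> legal
(4,5): no bracket -> illegal
(5,0): no bracket -> illegal
(5,1): no bracket -> illegal
(5,2): no bracket -> illegal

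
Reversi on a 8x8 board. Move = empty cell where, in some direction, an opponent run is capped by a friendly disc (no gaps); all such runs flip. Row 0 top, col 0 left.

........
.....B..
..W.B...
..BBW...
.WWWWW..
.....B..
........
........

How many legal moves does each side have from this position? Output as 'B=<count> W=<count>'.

-- B to move --
(1,1): flips 1 -> legal
(1,2): flips 1 -> legal
(1,3): no bracket -> illegal
(2,1): no bracket -> illegal
(2,3): no bracket -> illegal
(2,5): no bracket -> illegal
(3,0): no bracket -> illegal
(3,1): no bracket -> illegal
(3,5): flips 2 -> legal
(3,6): no bracket -> illegal
(4,0): no bracket -> illegal
(4,6): no bracket -> illegal
(5,0): flips 1 -> legal
(5,1): flips 1 -> legal
(5,2): flips 1 -> legal
(5,3): flips 1 -> legal
(5,4): flips 3 -> legal
(5,6): no bracket -> illegal
B mobility = 8
-- W to move --
(0,4): no bracket -> illegal
(0,5): no bracket -> illegal
(0,6): flips 3 -> legal
(1,3): no bracket -> illegal
(1,4): flips 1 -> legal
(1,6): no bracket -> illegal
(2,1): flips 1 -> legal
(2,3): flips 2 -> legal
(2,5): no bracket -> illegal
(2,6): no bracket -> illegal
(3,1): flips 2 -> legal
(3,5): no bracket -> illegal
(4,6): no bracket -> illegal
(5,4): no bracket -> illegal
(5,6): no bracket -> illegal
(6,4): no bracket -> illegal
(6,5): flips 1 -> legal
(6,6): flips 1 -> legal
W mobility = 7

Answer: B=8 W=7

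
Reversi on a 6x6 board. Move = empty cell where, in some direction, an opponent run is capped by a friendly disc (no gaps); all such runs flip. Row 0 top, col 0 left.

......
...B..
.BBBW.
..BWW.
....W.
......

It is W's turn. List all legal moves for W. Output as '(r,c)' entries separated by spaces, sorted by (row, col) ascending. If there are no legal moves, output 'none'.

(0,2): flips 1 -> legal
(0,3): flips 2 -> legal
(0,4): no bracket -> illegal
(1,0): no bracket -> illegal
(1,1): flips 1 -> legal
(1,2): flips 1 -> legal
(1,4): no bracket -> illegal
(2,0): flips 3 -> legal
(3,0): no bracket -> illegal
(3,1): flips 1 -> legal
(4,1): no bracket -> illegal
(4,2): no bracket -> illegal
(4,3): no bracket -> illegal

Answer: (0,2) (0,3) (1,1) (1,2) (2,0) (3,1)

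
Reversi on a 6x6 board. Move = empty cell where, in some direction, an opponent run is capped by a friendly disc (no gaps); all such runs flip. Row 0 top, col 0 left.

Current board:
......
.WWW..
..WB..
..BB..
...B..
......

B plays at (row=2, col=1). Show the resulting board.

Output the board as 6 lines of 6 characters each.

Place B at (2,1); scan 8 dirs for brackets.
Dir NW: first cell '.' (not opp) -> no flip
Dir N: opp run (1,1), next='.' -> no flip
Dir NE: opp run (1,2), next='.' -> no flip
Dir W: first cell '.' (not opp) -> no flip
Dir E: opp run (2,2) capped by B -> flip
Dir SW: first cell '.' (not opp) -> no flip
Dir S: first cell '.' (not opp) -> no flip
Dir SE: first cell 'B' (not opp) -> no flip
All flips: (2,2)

Answer: ......
.WWW..
.BBB..
..BB..
...B..
......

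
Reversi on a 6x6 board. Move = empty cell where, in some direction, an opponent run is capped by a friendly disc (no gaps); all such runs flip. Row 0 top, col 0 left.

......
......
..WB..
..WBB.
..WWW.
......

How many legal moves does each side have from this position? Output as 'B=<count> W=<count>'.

Answer: B=9 W=5

Derivation:
-- B to move --
(1,1): flips 1 -> legal
(1,2): no bracket -> illegal
(1,3): no bracket -> illegal
(2,1): flips 1 -> legal
(3,1): flips 1 -> legal
(3,5): no bracket -> illegal
(4,1): flips 1 -> legal
(4,5): no bracket -> illegal
(5,1): flips 1 -> legal
(5,2): flips 1 -> legal
(5,3): flips 1 -> legal
(5,4): flips 1 -> legal
(5,5): flips 1 -> legal
B mobility = 9
-- W to move --
(1,2): no bracket -> illegal
(1,3): flips 2 -> legal
(1,4): flips 1 -> legal
(2,4): flips 3 -> legal
(2,5): flips 1 -> legal
(3,5): flips 2 -> legal
(4,5): no bracket -> illegal
W mobility = 5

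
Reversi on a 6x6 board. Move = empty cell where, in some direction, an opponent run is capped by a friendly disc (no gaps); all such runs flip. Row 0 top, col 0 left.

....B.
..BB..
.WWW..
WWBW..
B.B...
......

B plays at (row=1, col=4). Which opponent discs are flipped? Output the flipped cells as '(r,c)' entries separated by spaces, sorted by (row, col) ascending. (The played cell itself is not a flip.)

Answer: (2,3)

Derivation:
Dir NW: first cell '.' (not opp) -> no flip
Dir N: first cell 'B' (not opp) -> no flip
Dir NE: first cell '.' (not opp) -> no flip
Dir W: first cell 'B' (not opp) -> no flip
Dir E: first cell '.' (not opp) -> no flip
Dir SW: opp run (2,3) capped by B -> flip
Dir S: first cell '.' (not opp) -> no flip
Dir SE: first cell '.' (not opp) -> no flip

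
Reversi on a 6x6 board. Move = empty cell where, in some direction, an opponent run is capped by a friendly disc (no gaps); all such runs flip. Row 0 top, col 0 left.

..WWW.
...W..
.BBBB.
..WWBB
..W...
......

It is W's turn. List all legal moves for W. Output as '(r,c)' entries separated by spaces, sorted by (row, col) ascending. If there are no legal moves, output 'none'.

Answer: (1,0) (1,1) (1,2) (1,4) (1,5) (3,1)

Derivation:
(1,0): flips 1 -> legal
(1,1): flips 1 -> legal
(1,2): flips 1 -> legal
(1,4): flips 1 -> legal
(1,5): flips 1 -> legal
(2,0): no bracket -> illegal
(2,5): no bracket -> illegal
(3,0): no bracket -> illegal
(3,1): flips 1 -> legal
(4,3): no bracket -> illegal
(4,4): no bracket -> illegal
(4,5): no bracket -> illegal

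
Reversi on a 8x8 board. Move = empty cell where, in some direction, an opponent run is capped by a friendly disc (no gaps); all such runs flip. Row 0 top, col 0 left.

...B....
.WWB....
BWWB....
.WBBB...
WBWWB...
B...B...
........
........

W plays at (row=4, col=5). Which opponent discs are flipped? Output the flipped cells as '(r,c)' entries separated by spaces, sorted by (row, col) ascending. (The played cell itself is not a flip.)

Dir NW: opp run (3,4) (2,3) capped by W -> flip
Dir N: first cell '.' (not opp) -> no flip
Dir NE: first cell '.' (not opp) -> no flip
Dir W: opp run (4,4) capped by W -> flip
Dir E: first cell '.' (not opp) -> no flip
Dir SW: opp run (5,4), next='.' -> no flip
Dir S: first cell '.' (not opp) -> no flip
Dir SE: first cell '.' (not opp) -> no flip

Answer: (2,3) (3,4) (4,4)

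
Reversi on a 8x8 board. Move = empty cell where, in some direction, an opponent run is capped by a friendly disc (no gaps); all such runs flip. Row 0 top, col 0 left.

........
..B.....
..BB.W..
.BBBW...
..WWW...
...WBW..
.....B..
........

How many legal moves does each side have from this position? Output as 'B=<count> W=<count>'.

-- B to move --
(1,4): no bracket -> illegal
(1,5): no bracket -> illegal
(1,6): no bracket -> illegal
(2,4): flips 2 -> legal
(2,6): no bracket -> illegal
(3,5): flips 1 -> legal
(3,6): no bracket -> illegal
(4,1): no bracket -> illegal
(4,5): flips 2 -> legal
(4,6): no bracket -> illegal
(5,1): flips 1 -> legal
(5,2): flips 2 -> legal
(5,6): flips 1 -> legal
(6,2): no bracket -> illegal
(6,3): flips 2 -> legal
(6,4): flips 2 -> legal
(6,6): flips 2 -> legal
B mobility = 9
-- W to move --
(0,1): flips 2 -> legal
(0,2): flips 3 -> legal
(0,3): no bracket -> illegal
(1,1): flips 2 -> legal
(1,3): flips 2 -> legal
(1,4): no bracket -> illegal
(2,0): flips 1 -> legal
(2,1): flips 1 -> legal
(2,4): flips 1 -> legal
(3,0): flips 3 -> legal
(4,0): no bracket -> illegal
(4,1): no bracket -> illegal
(4,5): no bracket -> illegal
(5,6): no bracket -> illegal
(6,3): no bracket -> illegal
(6,4): flips 1 -> legal
(6,6): no bracket -> illegal
(7,4): no bracket -> illegal
(7,5): flips 1 -> legal
(7,6): flips 2 -> legal
W mobility = 11

Answer: B=9 W=11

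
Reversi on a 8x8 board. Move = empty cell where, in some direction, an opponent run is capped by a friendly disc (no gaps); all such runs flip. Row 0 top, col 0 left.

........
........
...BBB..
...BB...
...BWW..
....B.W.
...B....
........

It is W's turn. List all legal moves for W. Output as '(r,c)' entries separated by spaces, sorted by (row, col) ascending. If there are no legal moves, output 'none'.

(1,2): flips 2 -> legal
(1,3): no bracket -> illegal
(1,4): flips 2 -> legal
(1,5): no bracket -> illegal
(1,6): no bracket -> illegal
(2,2): flips 1 -> legal
(2,6): no bracket -> illegal
(3,2): no bracket -> illegal
(3,5): no bracket -> illegal
(3,6): no bracket -> illegal
(4,2): flips 1 -> legal
(5,2): no bracket -> illegal
(5,3): no bracket -> illegal
(5,5): no bracket -> illegal
(6,2): no bracket -> illegal
(6,4): flips 1 -> legal
(6,5): no bracket -> illegal
(7,2): flips 2 -> legal
(7,3): no bracket -> illegal
(7,4): no bracket -> illegal

Answer: (1,2) (1,4) (2,2) (4,2) (6,4) (7,2)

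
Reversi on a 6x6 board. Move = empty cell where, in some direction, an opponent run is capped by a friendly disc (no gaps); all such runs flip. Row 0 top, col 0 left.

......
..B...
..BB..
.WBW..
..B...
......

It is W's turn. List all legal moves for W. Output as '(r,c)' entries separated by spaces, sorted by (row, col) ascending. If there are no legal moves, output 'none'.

Answer: (1,1) (1,3) (5,1) (5,3)

Derivation:
(0,1): no bracket -> illegal
(0,2): no bracket -> illegal
(0,3): no bracket -> illegal
(1,1): flips 1 -> legal
(1,3): flips 2 -> legal
(1,4): no bracket -> illegal
(2,1): no bracket -> illegal
(2,4): no bracket -> illegal
(3,4): no bracket -> illegal
(4,1): no bracket -> illegal
(4,3): no bracket -> illegal
(5,1): flips 1 -> legal
(5,2): no bracket -> illegal
(5,3): flips 1 -> legal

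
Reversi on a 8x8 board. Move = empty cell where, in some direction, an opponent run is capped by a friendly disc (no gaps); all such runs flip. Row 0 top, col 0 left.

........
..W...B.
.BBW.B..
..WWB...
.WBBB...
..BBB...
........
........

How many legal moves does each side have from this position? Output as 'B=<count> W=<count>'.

Answer: B=8 W=11

Derivation:
-- B to move --
(0,1): flips 2 -> legal
(0,2): flips 1 -> legal
(0,3): flips 1 -> legal
(1,1): no bracket -> illegal
(1,3): flips 2 -> legal
(1,4): no bracket -> illegal
(2,4): flips 2 -> legal
(3,0): flips 1 -> legal
(3,1): flips 2 -> legal
(4,0): flips 1 -> legal
(5,0): no bracket -> illegal
(5,1): no bracket -> illegal
B mobility = 8
-- W to move --
(0,5): no bracket -> illegal
(0,6): no bracket -> illegal
(0,7): no bracket -> illegal
(1,0): flips 1 -> legal
(1,1): flips 1 -> legal
(1,3): no bracket -> illegal
(1,4): no bracket -> illegal
(1,5): no bracket -> illegal
(1,7): no bracket -> illegal
(2,0): flips 2 -> legal
(2,4): no bracket -> illegal
(2,6): no bracket -> illegal
(2,7): no bracket -> illegal
(3,0): flips 1 -> legal
(3,1): no bracket -> illegal
(3,5): flips 1 -> legal
(3,6): no bracket -> illegal
(4,5): flips 4 -> legal
(5,1): flips 1 -> legal
(5,5): flips 1 -> legal
(6,1): no bracket -> illegal
(6,2): flips 2 -> legal
(6,3): flips 3 -> legal
(6,4): no bracket -> illegal
(6,5): flips 2 -> legal
W mobility = 11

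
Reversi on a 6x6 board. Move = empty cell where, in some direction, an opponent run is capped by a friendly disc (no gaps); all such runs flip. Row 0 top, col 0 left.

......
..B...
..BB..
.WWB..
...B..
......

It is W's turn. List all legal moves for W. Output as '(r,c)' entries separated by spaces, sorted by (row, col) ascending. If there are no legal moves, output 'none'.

Answer: (0,2) (1,3) (1,4) (3,4) (5,4)

Derivation:
(0,1): no bracket -> illegal
(0,2): flips 2 -> legal
(0,3): no bracket -> illegal
(1,1): no bracket -> illegal
(1,3): flips 1 -> legal
(1,4): flips 1 -> legal
(2,1): no bracket -> illegal
(2,4): no bracket -> illegal
(3,4): flips 1 -> legal
(4,2): no bracket -> illegal
(4,4): no bracket -> illegal
(5,2): no bracket -> illegal
(5,3): no bracket -> illegal
(5,4): flips 1 -> legal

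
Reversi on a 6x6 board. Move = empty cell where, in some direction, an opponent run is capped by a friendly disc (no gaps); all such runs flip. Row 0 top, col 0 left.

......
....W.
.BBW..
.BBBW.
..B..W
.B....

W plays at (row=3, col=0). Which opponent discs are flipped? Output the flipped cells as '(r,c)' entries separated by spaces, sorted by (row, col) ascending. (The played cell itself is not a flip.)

Dir NW: edge -> no flip
Dir N: first cell '.' (not opp) -> no flip
Dir NE: opp run (2,1), next='.' -> no flip
Dir W: edge -> no flip
Dir E: opp run (3,1) (3,2) (3,3) capped by W -> flip
Dir SW: edge -> no flip
Dir S: first cell '.' (not opp) -> no flip
Dir SE: first cell '.' (not opp) -> no flip

Answer: (3,1) (3,2) (3,3)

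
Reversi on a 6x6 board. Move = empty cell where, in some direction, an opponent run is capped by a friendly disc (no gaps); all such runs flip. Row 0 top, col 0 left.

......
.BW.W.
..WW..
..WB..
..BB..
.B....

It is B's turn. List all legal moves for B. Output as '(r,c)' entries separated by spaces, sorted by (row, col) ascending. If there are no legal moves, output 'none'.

Answer: (0,2) (1,3) (2,1) (3,1)

Derivation:
(0,1): no bracket -> illegal
(0,2): flips 3 -> legal
(0,3): no bracket -> illegal
(0,4): no bracket -> illegal
(0,5): no bracket -> illegal
(1,3): flips 2 -> legal
(1,5): no bracket -> illegal
(2,1): flips 1 -> legal
(2,4): no bracket -> illegal
(2,5): no bracket -> illegal
(3,1): flips 1 -> legal
(3,4): no bracket -> illegal
(4,1): no bracket -> illegal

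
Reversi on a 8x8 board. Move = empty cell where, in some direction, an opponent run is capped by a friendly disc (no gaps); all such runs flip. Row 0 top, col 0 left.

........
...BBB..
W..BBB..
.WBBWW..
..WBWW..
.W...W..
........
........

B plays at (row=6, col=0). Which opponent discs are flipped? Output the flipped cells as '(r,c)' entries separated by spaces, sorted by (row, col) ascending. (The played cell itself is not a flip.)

Dir NW: edge -> no flip
Dir N: first cell '.' (not opp) -> no flip
Dir NE: opp run (5,1) (4,2) capped by B -> flip
Dir W: edge -> no flip
Dir E: first cell '.' (not opp) -> no flip
Dir SW: edge -> no flip
Dir S: first cell '.' (not opp) -> no flip
Dir SE: first cell '.' (not opp) -> no flip

Answer: (4,2) (5,1)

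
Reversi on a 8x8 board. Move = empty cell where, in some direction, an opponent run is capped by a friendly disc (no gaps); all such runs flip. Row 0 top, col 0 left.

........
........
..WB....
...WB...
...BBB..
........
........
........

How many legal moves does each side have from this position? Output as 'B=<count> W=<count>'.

Answer: B=3 W=5

Derivation:
-- B to move --
(1,1): flips 2 -> legal
(1,2): no bracket -> illegal
(1,3): no bracket -> illegal
(2,1): flips 1 -> legal
(2,4): no bracket -> illegal
(3,1): no bracket -> illegal
(3,2): flips 1 -> legal
(4,2): no bracket -> illegal
B mobility = 3
-- W to move --
(1,2): no bracket -> illegal
(1,3): flips 1 -> legal
(1,4): no bracket -> illegal
(2,4): flips 1 -> legal
(2,5): no bracket -> illegal
(3,2): no bracket -> illegal
(3,5): flips 1 -> legal
(3,6): no bracket -> illegal
(4,2): no bracket -> illegal
(4,6): no bracket -> illegal
(5,2): no bracket -> illegal
(5,3): flips 1 -> legal
(5,4): no bracket -> illegal
(5,5): flips 1 -> legal
(5,6): no bracket -> illegal
W mobility = 5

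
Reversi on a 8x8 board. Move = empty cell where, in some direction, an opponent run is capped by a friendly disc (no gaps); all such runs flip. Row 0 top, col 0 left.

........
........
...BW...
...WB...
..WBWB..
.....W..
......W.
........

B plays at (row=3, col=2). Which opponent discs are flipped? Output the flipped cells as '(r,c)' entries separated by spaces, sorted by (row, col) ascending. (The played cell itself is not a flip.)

Dir NW: first cell '.' (not opp) -> no flip
Dir N: first cell '.' (not opp) -> no flip
Dir NE: first cell 'B' (not opp) -> no flip
Dir W: first cell '.' (not opp) -> no flip
Dir E: opp run (3,3) capped by B -> flip
Dir SW: first cell '.' (not opp) -> no flip
Dir S: opp run (4,2), next='.' -> no flip
Dir SE: first cell 'B' (not opp) -> no flip

Answer: (3,3)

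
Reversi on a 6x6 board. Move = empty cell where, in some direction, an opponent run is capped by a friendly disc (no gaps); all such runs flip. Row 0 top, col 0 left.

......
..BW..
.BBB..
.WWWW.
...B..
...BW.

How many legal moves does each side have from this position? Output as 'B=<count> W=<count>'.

Answer: B=10 W=6

Derivation:
-- B to move --
(0,2): no bracket -> illegal
(0,3): flips 1 -> legal
(0,4): flips 1 -> legal
(1,4): flips 1 -> legal
(2,0): no bracket -> illegal
(2,4): no bracket -> illegal
(2,5): flips 1 -> legal
(3,0): no bracket -> illegal
(3,5): no bracket -> illegal
(4,0): flips 1 -> legal
(4,1): flips 2 -> legal
(4,2): flips 1 -> legal
(4,4): flips 1 -> legal
(4,5): flips 1 -> legal
(5,5): flips 1 -> legal
B mobility = 10
-- W to move --
(0,1): flips 2 -> legal
(0,2): flips 2 -> legal
(0,3): no bracket -> illegal
(1,0): flips 1 -> legal
(1,1): flips 3 -> legal
(1,4): flips 1 -> legal
(2,0): no bracket -> illegal
(2,4): no bracket -> illegal
(3,0): no bracket -> illegal
(4,2): no bracket -> illegal
(4,4): no bracket -> illegal
(5,2): flips 2 -> legal
W mobility = 6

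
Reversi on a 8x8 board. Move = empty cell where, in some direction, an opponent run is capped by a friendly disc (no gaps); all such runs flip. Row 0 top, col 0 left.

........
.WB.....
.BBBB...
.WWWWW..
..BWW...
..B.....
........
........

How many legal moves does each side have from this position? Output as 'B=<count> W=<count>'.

Answer: B=12 W=11

Derivation:
-- B to move --
(0,0): flips 1 -> legal
(0,1): flips 1 -> legal
(0,2): no bracket -> illegal
(1,0): flips 1 -> legal
(2,0): flips 1 -> legal
(2,5): flips 2 -> legal
(2,6): no bracket -> illegal
(3,0): no bracket -> illegal
(3,6): no bracket -> illegal
(4,0): flips 1 -> legal
(4,1): flips 2 -> legal
(4,5): flips 3 -> legal
(4,6): flips 1 -> legal
(5,3): flips 2 -> legal
(5,4): flips 4 -> legal
(5,5): flips 2 -> legal
B mobility = 12
-- W to move --
(0,1): flips 2 -> legal
(0,2): flips 2 -> legal
(0,3): no bracket -> illegal
(1,0): flips 1 -> legal
(1,3): flips 4 -> legal
(1,4): flips 2 -> legal
(1,5): flips 1 -> legal
(2,0): no bracket -> illegal
(2,5): no bracket -> illegal
(3,0): no bracket -> illegal
(4,1): flips 1 -> legal
(5,1): flips 1 -> legal
(5,3): flips 1 -> legal
(6,1): flips 1 -> legal
(6,2): flips 2 -> legal
(6,3): no bracket -> illegal
W mobility = 11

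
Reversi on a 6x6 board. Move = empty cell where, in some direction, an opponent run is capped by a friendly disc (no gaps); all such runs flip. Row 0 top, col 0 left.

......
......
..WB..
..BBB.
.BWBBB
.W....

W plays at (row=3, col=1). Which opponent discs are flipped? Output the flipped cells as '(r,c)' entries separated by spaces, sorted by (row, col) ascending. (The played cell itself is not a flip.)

Answer: (4,1)

Derivation:
Dir NW: first cell '.' (not opp) -> no flip
Dir N: first cell '.' (not opp) -> no flip
Dir NE: first cell 'W' (not opp) -> no flip
Dir W: first cell '.' (not opp) -> no flip
Dir E: opp run (3,2) (3,3) (3,4), next='.' -> no flip
Dir SW: first cell '.' (not opp) -> no flip
Dir S: opp run (4,1) capped by W -> flip
Dir SE: first cell 'W' (not opp) -> no flip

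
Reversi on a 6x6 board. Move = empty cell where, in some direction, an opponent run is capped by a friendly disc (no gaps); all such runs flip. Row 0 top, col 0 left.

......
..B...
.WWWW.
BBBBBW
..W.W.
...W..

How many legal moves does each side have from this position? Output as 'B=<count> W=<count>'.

-- B to move --
(1,0): flips 1 -> legal
(1,1): flips 2 -> legal
(1,3): flips 2 -> legal
(1,4): flips 2 -> legal
(1,5): flips 1 -> legal
(2,0): no bracket -> illegal
(2,5): no bracket -> illegal
(4,1): no bracket -> illegal
(4,3): no bracket -> illegal
(4,5): no bracket -> illegal
(5,1): flips 1 -> legal
(5,2): flips 1 -> legal
(5,4): flips 1 -> legal
(5,5): flips 1 -> legal
B mobility = 9
-- W to move --
(0,1): flips 1 -> legal
(0,2): flips 1 -> legal
(0,3): flips 1 -> legal
(1,1): no bracket -> illegal
(1,3): no bracket -> illegal
(2,0): flips 1 -> legal
(2,5): no bracket -> illegal
(4,0): flips 1 -> legal
(4,1): flips 2 -> legal
(4,3): flips 2 -> legal
(4,5): flips 1 -> legal
W mobility = 8

Answer: B=9 W=8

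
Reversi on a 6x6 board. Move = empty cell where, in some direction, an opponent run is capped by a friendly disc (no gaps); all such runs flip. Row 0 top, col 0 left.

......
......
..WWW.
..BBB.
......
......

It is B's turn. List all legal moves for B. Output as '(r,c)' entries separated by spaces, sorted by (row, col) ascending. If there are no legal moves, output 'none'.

Answer: (1,1) (1,2) (1,3) (1,4) (1,5)

Derivation:
(1,1): flips 1 -> legal
(1,2): flips 2 -> legal
(1,3): flips 1 -> legal
(1,4): flips 2 -> legal
(1,5): flips 1 -> legal
(2,1): no bracket -> illegal
(2,5): no bracket -> illegal
(3,1): no bracket -> illegal
(3,5): no bracket -> illegal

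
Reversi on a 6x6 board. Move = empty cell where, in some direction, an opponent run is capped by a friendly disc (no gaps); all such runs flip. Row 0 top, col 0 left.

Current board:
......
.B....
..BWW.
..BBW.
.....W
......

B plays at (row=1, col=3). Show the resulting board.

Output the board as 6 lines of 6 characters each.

Answer: ......
.B.B..
..BBW.
..BBW.
.....W
......

Derivation:
Place B at (1,3); scan 8 dirs for brackets.
Dir NW: first cell '.' (not opp) -> no flip
Dir N: first cell '.' (not opp) -> no flip
Dir NE: first cell '.' (not opp) -> no flip
Dir W: first cell '.' (not opp) -> no flip
Dir E: first cell '.' (not opp) -> no flip
Dir SW: first cell 'B' (not opp) -> no flip
Dir S: opp run (2,3) capped by B -> flip
Dir SE: opp run (2,4), next='.' -> no flip
All flips: (2,3)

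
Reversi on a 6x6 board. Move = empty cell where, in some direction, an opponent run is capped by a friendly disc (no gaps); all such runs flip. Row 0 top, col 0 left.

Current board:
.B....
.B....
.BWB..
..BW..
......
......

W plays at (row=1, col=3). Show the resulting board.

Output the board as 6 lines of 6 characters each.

Answer: .B....
.B.W..
.BWW..
..BW..
......
......

Derivation:
Place W at (1,3); scan 8 dirs for brackets.
Dir NW: first cell '.' (not opp) -> no flip
Dir N: first cell '.' (not opp) -> no flip
Dir NE: first cell '.' (not opp) -> no flip
Dir W: first cell '.' (not opp) -> no flip
Dir E: first cell '.' (not opp) -> no flip
Dir SW: first cell 'W' (not opp) -> no flip
Dir S: opp run (2,3) capped by W -> flip
Dir SE: first cell '.' (not opp) -> no flip
All flips: (2,3)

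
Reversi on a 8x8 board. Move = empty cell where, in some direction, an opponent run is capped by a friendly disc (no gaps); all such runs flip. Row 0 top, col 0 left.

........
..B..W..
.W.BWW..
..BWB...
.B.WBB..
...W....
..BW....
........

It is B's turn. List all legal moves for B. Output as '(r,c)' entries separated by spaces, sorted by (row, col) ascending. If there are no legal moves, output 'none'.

Answer: (1,0) (1,4) (1,6) (2,2) (2,6) (3,0) (4,2) (5,2) (5,4) (6,4) (7,3)

Derivation:
(0,4): no bracket -> illegal
(0,5): no bracket -> illegal
(0,6): no bracket -> illegal
(1,0): flips 1 -> legal
(1,1): no bracket -> illegal
(1,3): no bracket -> illegal
(1,4): flips 1 -> legal
(1,6): flips 1 -> legal
(2,0): no bracket -> illegal
(2,2): flips 1 -> legal
(2,6): flips 2 -> legal
(3,0): flips 1 -> legal
(3,1): no bracket -> illegal
(3,5): no bracket -> illegal
(3,6): no bracket -> illegal
(4,2): flips 1 -> legal
(5,2): flips 1 -> legal
(5,4): flips 1 -> legal
(6,4): flips 1 -> legal
(7,2): no bracket -> illegal
(7,3): flips 4 -> legal
(7,4): no bracket -> illegal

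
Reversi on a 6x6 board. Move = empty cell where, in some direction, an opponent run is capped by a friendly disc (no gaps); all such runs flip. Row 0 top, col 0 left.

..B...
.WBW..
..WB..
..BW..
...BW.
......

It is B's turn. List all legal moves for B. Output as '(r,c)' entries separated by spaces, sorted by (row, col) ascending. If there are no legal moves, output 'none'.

Answer: (0,3) (1,0) (1,4) (2,0) (2,1) (2,4) (3,4) (4,5)

Derivation:
(0,0): no bracket -> illegal
(0,1): no bracket -> illegal
(0,3): flips 1 -> legal
(0,4): no bracket -> illegal
(1,0): flips 1 -> legal
(1,4): flips 1 -> legal
(2,0): flips 1 -> legal
(2,1): flips 1 -> legal
(2,4): flips 1 -> legal
(3,1): no bracket -> illegal
(3,4): flips 1 -> legal
(3,5): no bracket -> illegal
(4,2): no bracket -> illegal
(4,5): flips 1 -> legal
(5,3): no bracket -> illegal
(5,4): no bracket -> illegal
(5,5): no bracket -> illegal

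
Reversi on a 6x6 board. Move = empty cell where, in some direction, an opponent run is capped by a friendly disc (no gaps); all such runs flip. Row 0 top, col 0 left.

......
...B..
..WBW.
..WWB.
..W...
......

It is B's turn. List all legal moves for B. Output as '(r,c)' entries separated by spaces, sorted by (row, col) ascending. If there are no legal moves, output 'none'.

Answer: (1,4) (2,1) (2,5) (3,1) (3,5) (4,1) (4,3)

Derivation:
(1,1): no bracket -> illegal
(1,2): no bracket -> illegal
(1,4): flips 1 -> legal
(1,5): no bracket -> illegal
(2,1): flips 1 -> legal
(2,5): flips 1 -> legal
(3,1): flips 3 -> legal
(3,5): flips 1 -> legal
(4,1): flips 1 -> legal
(4,3): flips 1 -> legal
(4,4): no bracket -> illegal
(5,1): no bracket -> illegal
(5,2): no bracket -> illegal
(5,3): no bracket -> illegal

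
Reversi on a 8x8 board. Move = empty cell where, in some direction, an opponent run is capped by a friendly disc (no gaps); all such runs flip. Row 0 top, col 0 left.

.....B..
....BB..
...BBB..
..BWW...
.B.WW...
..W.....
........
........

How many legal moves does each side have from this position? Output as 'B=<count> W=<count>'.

-- B to move --
(2,2): no bracket -> illegal
(3,5): flips 2 -> legal
(4,2): flips 1 -> legal
(4,5): flips 1 -> legal
(5,1): no bracket -> illegal
(5,3): flips 2 -> legal
(5,4): flips 3 -> legal
(5,5): no bracket -> illegal
(6,1): flips 3 -> legal
(6,2): no bracket -> illegal
(6,3): flips 1 -> legal
B mobility = 7
-- W to move --
(0,3): no bracket -> illegal
(0,4): flips 2 -> legal
(0,6): flips 2 -> legal
(1,2): flips 1 -> legal
(1,3): flips 1 -> legal
(1,6): flips 1 -> legal
(2,1): flips 1 -> legal
(2,2): no bracket -> illegal
(2,6): no bracket -> illegal
(3,0): flips 1 -> legal
(3,1): flips 1 -> legal
(3,5): no bracket -> illegal
(3,6): no bracket -> illegal
(4,0): no bracket -> illegal
(4,2): no bracket -> illegal
(5,0): no bracket -> illegal
(5,1): no bracket -> illegal
W mobility = 8

Answer: B=7 W=8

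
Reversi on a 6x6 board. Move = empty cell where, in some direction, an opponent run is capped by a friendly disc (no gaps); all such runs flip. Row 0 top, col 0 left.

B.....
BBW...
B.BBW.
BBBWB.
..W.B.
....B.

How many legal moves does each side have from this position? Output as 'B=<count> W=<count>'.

Answer: B=8 W=5

Derivation:
-- B to move --
(0,1): flips 1 -> legal
(0,2): flips 1 -> legal
(0,3): no bracket -> illegal
(1,3): flips 1 -> legal
(1,4): flips 1 -> legal
(1,5): no bracket -> illegal
(2,1): no bracket -> illegal
(2,5): flips 1 -> legal
(3,5): no bracket -> illegal
(4,1): no bracket -> illegal
(4,3): flips 1 -> legal
(5,1): no bracket -> illegal
(5,2): flips 1 -> legal
(5,3): flips 1 -> legal
B mobility = 8
-- W to move --
(0,1): no bracket -> illegal
(0,2): no bracket -> illegal
(1,3): flips 1 -> legal
(1,4): no bracket -> illegal
(2,1): flips 2 -> legal
(2,5): no bracket -> illegal
(3,5): flips 1 -> legal
(4,0): no bracket -> illegal
(4,1): no bracket -> illegal
(4,3): no bracket -> illegal
(4,5): flips 2 -> legal
(5,3): no bracket -> illegal
(5,5): flips 1 -> legal
W mobility = 5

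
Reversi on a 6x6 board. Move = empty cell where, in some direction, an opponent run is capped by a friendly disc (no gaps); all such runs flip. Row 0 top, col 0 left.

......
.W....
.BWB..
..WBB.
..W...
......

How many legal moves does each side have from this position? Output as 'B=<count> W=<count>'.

Answer: B=6 W=7

Derivation:
-- B to move --
(0,0): flips 2 -> legal
(0,1): flips 1 -> legal
(0,2): no bracket -> illegal
(1,0): no bracket -> illegal
(1,2): no bracket -> illegal
(1,3): no bracket -> illegal
(2,0): no bracket -> illegal
(3,1): flips 1 -> legal
(4,1): flips 1 -> legal
(4,3): flips 1 -> legal
(5,1): flips 1 -> legal
(5,2): no bracket -> illegal
(5,3): no bracket -> illegal
B mobility = 6
-- W to move --
(1,0): flips 1 -> legal
(1,2): no bracket -> illegal
(1,3): no bracket -> illegal
(1,4): flips 1 -> legal
(2,0): flips 1 -> legal
(2,4): flips 2 -> legal
(2,5): no bracket -> illegal
(3,0): no bracket -> illegal
(3,1): flips 1 -> legal
(3,5): flips 2 -> legal
(4,3): no bracket -> illegal
(4,4): flips 1 -> legal
(4,5): no bracket -> illegal
W mobility = 7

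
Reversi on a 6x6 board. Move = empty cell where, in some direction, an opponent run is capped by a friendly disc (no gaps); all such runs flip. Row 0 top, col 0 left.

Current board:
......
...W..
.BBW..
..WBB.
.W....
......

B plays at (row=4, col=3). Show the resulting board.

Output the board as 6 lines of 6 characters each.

Place B at (4,3); scan 8 dirs for brackets.
Dir NW: opp run (3,2) capped by B -> flip
Dir N: first cell 'B' (not opp) -> no flip
Dir NE: first cell 'B' (not opp) -> no flip
Dir W: first cell '.' (not opp) -> no flip
Dir E: first cell '.' (not opp) -> no flip
Dir SW: first cell '.' (not opp) -> no flip
Dir S: first cell '.' (not opp) -> no flip
Dir SE: first cell '.' (not opp) -> no flip
All flips: (3,2)

Answer: ......
...W..
.BBW..
..BBB.
.W.B..
......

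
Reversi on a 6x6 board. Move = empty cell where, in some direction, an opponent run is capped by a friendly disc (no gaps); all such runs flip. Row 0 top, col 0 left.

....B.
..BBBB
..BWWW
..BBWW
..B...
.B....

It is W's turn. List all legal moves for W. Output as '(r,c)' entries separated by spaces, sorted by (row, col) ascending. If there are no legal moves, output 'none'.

(0,1): flips 1 -> legal
(0,2): flips 1 -> legal
(0,3): flips 2 -> legal
(0,5): flips 2 -> legal
(1,1): no bracket -> illegal
(2,1): flips 1 -> legal
(3,1): flips 2 -> legal
(4,0): no bracket -> illegal
(4,1): flips 1 -> legal
(4,3): flips 1 -> legal
(4,4): no bracket -> illegal
(5,0): no bracket -> illegal
(5,2): no bracket -> illegal
(5,3): no bracket -> illegal

Answer: (0,1) (0,2) (0,3) (0,5) (2,1) (3,1) (4,1) (4,3)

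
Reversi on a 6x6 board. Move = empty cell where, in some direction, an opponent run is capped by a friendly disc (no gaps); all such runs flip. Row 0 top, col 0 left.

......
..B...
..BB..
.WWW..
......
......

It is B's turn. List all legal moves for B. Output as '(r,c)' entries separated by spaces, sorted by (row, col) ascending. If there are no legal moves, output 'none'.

(2,0): no bracket -> illegal
(2,1): no bracket -> illegal
(2,4): no bracket -> illegal
(3,0): no bracket -> illegal
(3,4): no bracket -> illegal
(4,0): flips 1 -> legal
(4,1): flips 1 -> legal
(4,2): flips 1 -> legal
(4,3): flips 1 -> legal
(4,4): flips 1 -> legal

Answer: (4,0) (4,1) (4,2) (4,3) (4,4)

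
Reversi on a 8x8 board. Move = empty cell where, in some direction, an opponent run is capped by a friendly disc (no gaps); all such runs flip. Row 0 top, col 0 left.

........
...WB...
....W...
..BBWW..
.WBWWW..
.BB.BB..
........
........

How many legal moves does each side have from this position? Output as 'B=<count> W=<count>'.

-- B to move --
(0,2): no bracket -> illegal
(0,3): no bracket -> illegal
(0,4): no bracket -> illegal
(1,2): flips 1 -> legal
(1,5): flips 1 -> legal
(2,2): no bracket -> illegal
(2,3): no bracket -> illegal
(2,5): flips 4 -> legal
(2,6): no bracket -> illegal
(3,0): flips 1 -> legal
(3,1): flips 1 -> legal
(3,6): flips 3 -> legal
(4,0): flips 1 -> legal
(4,6): flips 3 -> legal
(5,0): flips 1 -> legal
(5,3): flips 1 -> legal
(5,6): no bracket -> illegal
B mobility = 10
-- W to move --
(0,3): no bracket -> illegal
(0,4): flips 1 -> legal
(0,5): no bracket -> illegal
(1,5): flips 1 -> legal
(2,1): flips 1 -> legal
(2,2): flips 1 -> legal
(2,3): flips 2 -> legal
(2,5): no bracket -> illegal
(3,1): flips 2 -> legal
(4,0): no bracket -> illegal
(4,6): no bracket -> illegal
(5,0): no bracket -> illegal
(5,3): no bracket -> illegal
(5,6): no bracket -> illegal
(6,0): flips 3 -> legal
(6,1): flips 2 -> legal
(6,2): no bracket -> illegal
(6,3): flips 2 -> legal
(6,4): flips 1 -> legal
(6,5): flips 2 -> legal
(6,6): flips 1 -> legal
W mobility = 12

Answer: B=10 W=12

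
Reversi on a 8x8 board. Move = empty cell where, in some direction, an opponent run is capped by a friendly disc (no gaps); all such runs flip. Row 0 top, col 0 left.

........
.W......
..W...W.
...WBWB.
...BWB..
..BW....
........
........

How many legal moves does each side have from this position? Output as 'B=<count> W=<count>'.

-- B to move --
(0,0): no bracket -> illegal
(0,1): no bracket -> illegal
(0,2): no bracket -> illegal
(1,0): no bracket -> illegal
(1,2): no bracket -> illegal
(1,3): no bracket -> illegal
(1,5): no bracket -> illegal
(1,6): flips 1 -> legal
(1,7): no bracket -> illegal
(2,0): no bracket -> illegal
(2,1): no bracket -> illegal
(2,3): flips 1 -> legal
(2,4): no bracket -> illegal
(2,5): flips 1 -> legal
(2,7): no bracket -> illegal
(3,1): no bracket -> illegal
(3,2): flips 1 -> legal
(3,7): no bracket -> illegal
(4,2): no bracket -> illegal
(4,6): no bracket -> illegal
(5,4): flips 2 -> legal
(5,5): no bracket -> illegal
(6,2): no bracket -> illegal
(6,3): flips 1 -> legal
(6,4): no bracket -> illegal
B mobility = 6
-- W to move --
(2,3): no bracket -> illegal
(2,4): flips 1 -> legal
(2,5): no bracket -> illegal
(2,7): no bracket -> illegal
(3,2): no bracket -> illegal
(3,7): flips 1 -> legal
(4,1): no bracket -> illegal
(4,2): flips 1 -> legal
(4,6): flips 2 -> legal
(4,7): no bracket -> illegal
(5,1): flips 1 -> legal
(5,4): no bracket -> illegal
(5,5): flips 1 -> legal
(5,6): no bracket -> illegal
(6,1): no bracket -> illegal
(6,2): no bracket -> illegal
(6,3): no bracket -> illegal
W mobility = 6

Answer: B=6 W=6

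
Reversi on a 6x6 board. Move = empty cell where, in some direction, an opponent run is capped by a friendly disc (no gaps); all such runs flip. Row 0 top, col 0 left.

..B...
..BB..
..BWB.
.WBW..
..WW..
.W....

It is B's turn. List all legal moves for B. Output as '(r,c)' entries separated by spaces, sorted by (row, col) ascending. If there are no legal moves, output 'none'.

Answer: (1,4) (3,0) (3,4) (4,0) (4,4) (5,2) (5,3) (5,4)

Derivation:
(1,4): flips 1 -> legal
(2,0): no bracket -> illegal
(2,1): no bracket -> illegal
(3,0): flips 1 -> legal
(3,4): flips 2 -> legal
(4,0): flips 1 -> legal
(4,1): no bracket -> illegal
(4,4): flips 1 -> legal
(5,0): no bracket -> illegal
(5,2): flips 1 -> legal
(5,3): flips 3 -> legal
(5,4): flips 1 -> legal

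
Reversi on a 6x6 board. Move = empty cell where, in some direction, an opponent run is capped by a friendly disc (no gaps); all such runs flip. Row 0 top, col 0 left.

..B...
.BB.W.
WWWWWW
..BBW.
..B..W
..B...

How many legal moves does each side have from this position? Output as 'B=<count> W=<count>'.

-- B to move --
(0,3): no bracket -> illegal
(0,4): no bracket -> illegal
(0,5): flips 2 -> legal
(1,0): flips 1 -> legal
(1,3): flips 1 -> legal
(1,5): flips 1 -> legal
(3,0): flips 1 -> legal
(3,1): flips 1 -> legal
(3,5): flips 1 -> legal
(4,3): no bracket -> illegal
(4,4): no bracket -> illegal
(5,4): no bracket -> illegal
(5,5): no bracket -> illegal
B mobility = 7
-- W to move --
(0,0): flips 1 -> legal
(0,1): flips 2 -> legal
(0,3): flips 1 -> legal
(1,0): no bracket -> illegal
(1,3): no bracket -> illegal
(3,1): flips 2 -> legal
(4,1): flips 1 -> legal
(4,3): flips 2 -> legal
(4,4): flips 1 -> legal
(5,1): flips 2 -> legal
(5,3): no bracket -> illegal
W mobility = 8

Answer: B=7 W=8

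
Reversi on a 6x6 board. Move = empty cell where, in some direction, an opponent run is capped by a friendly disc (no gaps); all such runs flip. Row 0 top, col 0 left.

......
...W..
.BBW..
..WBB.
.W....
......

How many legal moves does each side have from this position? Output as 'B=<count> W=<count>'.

Answer: B=7 W=7

Derivation:
-- B to move --
(0,2): no bracket -> illegal
(0,3): flips 2 -> legal
(0,4): flips 1 -> legal
(1,2): flips 1 -> legal
(1,4): no bracket -> illegal
(2,4): flips 1 -> legal
(3,0): no bracket -> illegal
(3,1): flips 1 -> legal
(4,0): no bracket -> illegal
(4,2): flips 1 -> legal
(4,3): flips 1 -> legal
(5,0): no bracket -> illegal
(5,1): no bracket -> illegal
(5,2): no bracket -> illegal
B mobility = 7
-- W to move --
(1,0): flips 1 -> legal
(1,1): no bracket -> illegal
(1,2): flips 1 -> legal
(2,0): flips 2 -> legal
(2,4): no bracket -> illegal
(2,5): no bracket -> illegal
(3,0): no bracket -> illegal
(3,1): flips 1 -> legal
(3,5): flips 2 -> legal
(4,2): no bracket -> illegal
(4,3): flips 1 -> legal
(4,4): no bracket -> illegal
(4,5): flips 1 -> legal
W mobility = 7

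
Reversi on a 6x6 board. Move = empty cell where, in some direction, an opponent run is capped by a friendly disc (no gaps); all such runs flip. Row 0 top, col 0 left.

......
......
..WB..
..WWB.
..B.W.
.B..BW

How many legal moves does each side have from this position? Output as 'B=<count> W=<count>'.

-- B to move --
(1,1): no bracket -> illegal
(1,2): flips 2 -> legal
(1,3): no bracket -> illegal
(2,1): flips 1 -> legal
(2,4): flips 1 -> legal
(3,1): flips 2 -> legal
(3,5): no bracket -> illegal
(4,1): flips 1 -> legal
(4,3): flips 1 -> legal
(4,5): no bracket -> illegal
(5,3): no bracket -> illegal
B mobility = 6
-- W to move --
(1,2): no bracket -> illegal
(1,3): flips 1 -> legal
(1,4): flips 1 -> legal
(2,4): flips 2 -> legal
(2,5): no bracket -> illegal
(3,1): no bracket -> illegal
(3,5): flips 1 -> legal
(4,0): no bracket -> illegal
(4,1): no bracket -> illegal
(4,3): no bracket -> illegal
(4,5): no bracket -> illegal
(5,0): no bracket -> illegal
(5,2): flips 1 -> legal
(5,3): flips 1 -> legal
W mobility = 6

Answer: B=6 W=6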